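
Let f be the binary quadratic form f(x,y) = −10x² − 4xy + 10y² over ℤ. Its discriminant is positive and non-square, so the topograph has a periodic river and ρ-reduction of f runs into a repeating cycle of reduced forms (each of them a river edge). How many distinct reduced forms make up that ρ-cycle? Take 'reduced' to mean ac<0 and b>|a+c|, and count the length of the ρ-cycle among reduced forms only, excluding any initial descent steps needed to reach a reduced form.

D = 416, ⌊√D⌋ = 20
descent: ρ → (10,4,-10)  [lands on river]
river: ρ → (-10,16,4)
river: ρ → (4,16,-10)
river: ρ → (-10,4,10)
river: ρ → (10,16,-4)
river: ρ → (-4,16,10)
ρ-cycle length = 6 (tail of 1 descent step not counted)

6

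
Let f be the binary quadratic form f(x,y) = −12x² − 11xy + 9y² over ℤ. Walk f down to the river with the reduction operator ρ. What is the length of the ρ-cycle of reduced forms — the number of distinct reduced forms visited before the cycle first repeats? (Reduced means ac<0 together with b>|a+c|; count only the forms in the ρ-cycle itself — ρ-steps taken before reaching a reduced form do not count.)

D = 553, ⌊√D⌋ = 23
descent: ρ → (9,11,-12)  [lands on river]
river: ρ → (-12,13,8)
river: ρ → (8,19,-6)
river: ρ → (-6,17,11)
river: ρ → (11,5,-12)
river: ρ → (-12,19,4)
river: ρ → (4,21,-7)
river: ρ → (-7,21,4)
river: ρ → (4,19,-12)
river: ρ → (-12,5,11)
river: ρ → (11,17,-6)
river: ρ → (-6,19,8)
river: ρ → (8,13,-12)
river: ρ → (-12,11,9)
river: ρ → (9,7,-14)
river: ρ → (-14,21,2)
river: ρ → (2,23,-3)
river: ρ → (-3,19,16)
river: ρ → (16,13,-6)
river: ρ → (-6,23,1)
river: ρ → (1,23,-6)
river: ρ → (-6,13,16)
river: ρ → (16,19,-3)
river: ρ → (-3,23,2)
river: ρ → (2,21,-14)
river: ρ → (-14,7,9)
ρ-cycle length = 26 (tail of 1 descent step not counted)

26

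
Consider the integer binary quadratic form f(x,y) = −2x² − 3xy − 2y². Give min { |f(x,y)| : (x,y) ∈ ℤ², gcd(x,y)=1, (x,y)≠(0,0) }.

translate: b→-1 (≡3 mod 4), so (2,3,2)→(2,-1,1)
flip: (2,-1,1)→(1,1,2)
reduced (well bottom): (1,1,2) with a≤c, −a<b≤a
well minimum |f| = |-1| = 1 (negative-definite)

1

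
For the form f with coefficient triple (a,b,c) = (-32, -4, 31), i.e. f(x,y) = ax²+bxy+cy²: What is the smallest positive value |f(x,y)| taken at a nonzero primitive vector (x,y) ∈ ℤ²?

descent: ρ → (31,4,-32)  [lands on river]
river: ρ → (-32,60,3)
river: ρ → (3,60,-32)
river: ρ → (-32,4,31)
river: ρ → (31,58,-5)
river: ρ → (-5,62,7)
river: ρ → (7,50,-53)
river: ρ → (-53,56,4)
river: ρ → (4,56,-53)
river: ρ → (-53,50,7)
river: ρ → (7,62,-5)
river: ρ → (-5,58,31)
closes: descent 1, river 12
min |a| on river = 3

3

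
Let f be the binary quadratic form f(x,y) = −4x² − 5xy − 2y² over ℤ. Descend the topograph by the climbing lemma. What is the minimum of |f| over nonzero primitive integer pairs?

translate: b→-3 (≡5 mod 8), so (4,5,2)→(4,-3,1)
flip: (4,-3,1)→(1,3,4)
translate: b→1 (≡3 mod 2), so (1,3,4)→(1,1,2)
reduced (well bottom): (1,1,2) with a≤c, −a<b≤a
well minimum |f| = |-1| = 1 (negative-definite)

1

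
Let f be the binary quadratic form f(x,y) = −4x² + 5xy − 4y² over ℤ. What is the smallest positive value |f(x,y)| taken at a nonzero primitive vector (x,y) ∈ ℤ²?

translate: b→3 (≡-5 mod 8), so (4,-5,4)→(4,3,3)
flip: (4,3,3)→(3,-3,4)
translate: b→3 (≡-3 mod 6), so (3,-3,4)→(3,3,4)
reduced (well bottom): (3,3,4) with a≤c, −a<b≤a
well minimum |f| = |-3| = 3 (negative-definite)

3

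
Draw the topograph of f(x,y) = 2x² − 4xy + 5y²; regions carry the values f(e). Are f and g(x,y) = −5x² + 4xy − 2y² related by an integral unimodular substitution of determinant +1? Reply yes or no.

D₁ = -24, D₂ = -24
f: translate: b→0 (≡-4 mod 4), so (2,-4,5)→(2,0,3)
f: reduced (well bottom): (2,0,3) with a≤c, −a<b≤a
g is negative-definite; reduce −g:
−g: flip: (5,-4,2)→(2,4,5)
−g: translate: b→0 (≡4 mod 4), so (2,4,5)→(2,0,3)
−g: reduced (well bottom): (2,0,3) with a≤c, −a<b≤a
flip sign back: reduced form of g is (-2,0,-3)
reduced forms (2, 0, 3) vs (-2, 0, -3) ⇒ inequivalent

no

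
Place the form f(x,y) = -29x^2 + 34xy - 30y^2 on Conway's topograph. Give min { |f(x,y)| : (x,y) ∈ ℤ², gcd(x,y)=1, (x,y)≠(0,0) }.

translate: b→24 (≡-34 mod 58), so (29,-34,30)→(29,24,25)
flip: (29,24,25)→(25,-24,29)
reduced (well bottom): (25,-24,29) with a≤c, −a<b≤a
well minimum |f| = |-25| = 25 (negative-definite)

25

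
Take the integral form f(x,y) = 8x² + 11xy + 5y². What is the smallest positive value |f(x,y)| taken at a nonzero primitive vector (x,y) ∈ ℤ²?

translate: b→-5 (≡11 mod 16), so (8,11,5)→(8,-5,2)
flip: (8,-5,2)→(2,5,8)
translate: b→1 (≡5 mod 4), so (2,5,8)→(2,1,5)
reduced (well bottom): (2,1,5) with a≤c, −a<b≤a
well minimum = a = 2

2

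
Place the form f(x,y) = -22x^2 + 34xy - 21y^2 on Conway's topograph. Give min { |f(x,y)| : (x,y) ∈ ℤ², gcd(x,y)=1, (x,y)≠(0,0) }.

translate: b→10 (≡-34 mod 44), so (22,-34,21)→(22,10,9)
flip: (22,10,9)→(9,-10,22)
translate: b→8 (≡-10 mod 18), so (9,-10,22)→(9,8,21)
reduced (well bottom): (9,8,21) with a≤c, −a<b≤a
well minimum |f| = |-9| = 9 (negative-definite)

9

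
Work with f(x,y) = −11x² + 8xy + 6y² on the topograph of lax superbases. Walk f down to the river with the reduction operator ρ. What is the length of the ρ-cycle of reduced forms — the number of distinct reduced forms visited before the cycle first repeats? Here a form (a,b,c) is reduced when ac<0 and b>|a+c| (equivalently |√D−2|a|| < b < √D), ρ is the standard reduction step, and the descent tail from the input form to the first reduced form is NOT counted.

D = 328, ⌊√D⌋ = 18
river: ρ → (6,16,-3)
river: ρ → (-3,14,11)
river: ρ → (11,8,-6)
river: ρ → (-6,16,3)
river: ρ → (3,14,-11)
river: ρ → (-11,8,6)
ρ-cycle length = 6 (tail of 0 descent steps not counted)

6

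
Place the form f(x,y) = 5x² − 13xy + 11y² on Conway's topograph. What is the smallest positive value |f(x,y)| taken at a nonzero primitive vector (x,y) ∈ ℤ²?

translate: b→-3 (≡-13 mod 10), so (5,-13,11)→(5,-3,3)
flip: (5,-3,3)→(3,3,5)
reduced (well bottom): (3,3,5) with a≤c, −a<b≤a
well minimum = a = 3

3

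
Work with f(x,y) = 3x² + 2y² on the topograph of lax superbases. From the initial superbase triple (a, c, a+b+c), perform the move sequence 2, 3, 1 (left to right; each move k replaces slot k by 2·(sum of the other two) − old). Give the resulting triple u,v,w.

start (3,2,5) = (f(1,0),f(0,1),f(1,1))
replace slot 2: 2·(3+5) − 2 = 14 → (3,14,5)
replace slot 3: 2·(3+14) − 5 = 29 → (3,14,29)
replace slot 1: 2·(14+29) − 3 = 83 → (83,14,29)

83,14,29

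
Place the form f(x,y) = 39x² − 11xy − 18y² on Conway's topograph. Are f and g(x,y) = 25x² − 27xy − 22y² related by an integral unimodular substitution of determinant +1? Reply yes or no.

D₁ = 2929, D₂ = 2929
river cycle of f (length 78): (-18, 47, 10), (10, 53, -3), (-3, 49, 44), (44, 39, -8), (-8, 41, 39), (39, 37, -10), (-10, 43, 27), (27, 11, -26), (-26, 41, 12), (12, 31, -41), … (68 more)
river cycle of g (length 90): (-22, 27, 25), (25, 23, -24), (-24, 25, 24), (24, 23, -25), (-25, 27, 22), (22, 17, -30), (-30, 43, 9), (9, 47, -20), (-20, 33, 23), (23, 13, -30), … (80 more)
cycles differ ⇒ inequivalent

no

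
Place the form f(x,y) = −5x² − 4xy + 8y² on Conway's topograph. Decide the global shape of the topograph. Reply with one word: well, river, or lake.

D = b²−4ac = (-4)² − 4·(-5)·8 = 176
D > 0 non-square ⇒ indefinite ⇒ periodic river

river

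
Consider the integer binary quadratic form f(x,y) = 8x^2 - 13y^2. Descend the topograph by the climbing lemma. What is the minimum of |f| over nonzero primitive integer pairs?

descent: ρ → (-13,0,8)
descent: ρ → (8,16,-5)  [lands on river]
river: ρ → (-5,14,11)
river: ρ → (11,8,-8)
river: ρ → (-8,8,11)
river: ρ → (11,14,-5)
river: ρ → (-5,16,8)
closes: descent 2, river 6
min |a| on river = 5

5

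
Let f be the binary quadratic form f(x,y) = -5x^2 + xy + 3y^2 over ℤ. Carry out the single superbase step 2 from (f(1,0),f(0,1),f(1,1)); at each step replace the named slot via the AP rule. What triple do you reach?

start (-5,3,-1) = (f(1,0),f(0,1),f(1,1))
replace slot 2: 2·((-5)+(-1)) − 3 = -15 → (-5,-15,-1)

-5,-15,-1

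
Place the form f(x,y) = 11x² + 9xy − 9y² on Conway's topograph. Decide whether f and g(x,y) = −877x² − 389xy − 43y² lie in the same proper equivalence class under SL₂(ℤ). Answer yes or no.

D₁ = 477, D₂ = 477
river cycle of f (length 8): (-9, 9, 11), (11, 13, -7), (-7, 15, 9), (9, 21, -1), (-1, 21, 9), (9, 15, -7), (-7, 13, 11), (11, 9, -9)
river cycle of g (length 8): (-7, 13, 11), (11, 9, -9), (-9, 9, 11), (11, 13, -7), (-7, 15, 9), (9, 21, -1), (-1, 21, 9), (9, 15, -7)
cycles coincide ⇒ equivalent

yes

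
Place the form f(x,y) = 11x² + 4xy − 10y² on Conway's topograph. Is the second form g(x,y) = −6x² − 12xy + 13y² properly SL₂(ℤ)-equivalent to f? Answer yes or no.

D₁ = 456, D₂ = 456
river cycle of f (length 10): (-10, 16, 5), (5, 14, -13), (-13, 12, 6), (6, 12, -13), (-13, 14, 5), (5, 16, -10), (-10, 4, 11), (11, 18, -3), (-3, 18, 11), (11, 4, -10)
river cycle of g (length 10): (13, 12, -6), (-6, 12, 13), (13, 14, -5), (-5, 16, 10), (10, 4, -11), (-11, 18, 3), (3, 18, -11), (-11, 4, 10), (10, 16, -5), (-5, 14, 13)
cycles differ ⇒ inequivalent

no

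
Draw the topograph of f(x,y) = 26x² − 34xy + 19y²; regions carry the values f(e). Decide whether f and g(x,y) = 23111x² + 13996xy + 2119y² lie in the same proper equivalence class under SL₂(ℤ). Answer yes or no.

D₁ = -820, D₂ = -820
f: translate: b→18 (≡-34 mod 52), so (26,-34,19)→(26,18,11)
f: flip: (26,18,11)→(11,-18,26)
f: translate: b→4 (≡-18 mod 22), so (11,-18,26)→(11,4,19)
f: reduced (well bottom): (11,4,19) with a≤c, −a<b≤a
g: flip: (23111,13996,2119)→(2119,-13996,23111)
g: translate: b→-1282 (≡-13996 mod 4238), so (2119,-13996,23111)→(2119,-1282,194)
g: flip: (2119,-1282,194)→(194,1282,2119)
g: translate: b→118 (≡1282 mod 388), so (194,1282,2119)→(194,118,19)
g: flip: (194,118,19)→(19,-118,194)
g: translate: b→-4 (≡-118 mod 38), so (19,-118,194)→(19,-4,11)
g: flip: (19,-4,11)→(11,4,19)
g: reduced (well bottom): (11,4,19) with a≤c, −a<b≤a
reduced forms (11, 4, 19) vs (11, 4, 19) ⇒ equivalent

yes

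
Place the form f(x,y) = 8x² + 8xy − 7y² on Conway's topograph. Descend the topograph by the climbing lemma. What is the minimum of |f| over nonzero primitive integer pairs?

river: ρ → (-7,6,9)
river: ρ → (9,12,-4)
river: ρ → (-4,12,9)
river: ρ → (9,6,-7)
river: ρ → (-7,8,8)
river: ρ → (8,8,-7)
closes: descent 0, river 6
min |a| on river = 4

4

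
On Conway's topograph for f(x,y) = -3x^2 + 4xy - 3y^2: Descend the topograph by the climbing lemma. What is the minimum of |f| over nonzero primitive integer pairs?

translate: b→2 (≡-4 mod 6), so (3,-4,3)→(3,2,2)
flip: (3,2,2)→(2,-2,3)
translate: b→2 (≡-2 mod 4), so (2,-2,3)→(2,2,3)
reduced (well bottom): (2,2,3) with a≤c, −a<b≤a
well minimum |f| = |-2| = 2 (negative-definite)

2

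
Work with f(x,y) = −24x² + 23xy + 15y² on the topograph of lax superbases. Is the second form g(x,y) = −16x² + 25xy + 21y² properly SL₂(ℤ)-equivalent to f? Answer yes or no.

D₁ = 1969, D₂ = 1969
river cycle of f (length 70): (15, 37, -10), (-10, 43, 3), (3, 41, -24), (-24, 7, 20), (20, 33, -11), (-11, 33, 20), (20, 7, -24), (-24, 41, 3), (3, 43, -10), (-10, 37, 15), … (60 more)
river cycle of g (length 70): (21, 17, -20), (-20, 23, 18), (18, 13, -25), (-25, 37, 6), (6, 35, -31), (-31, 27, 10), (10, 33, -22), (-22, 11, 21), (21, 31, -12), (-12, 41, 6), … (60 more)
cycles differ ⇒ inequivalent

no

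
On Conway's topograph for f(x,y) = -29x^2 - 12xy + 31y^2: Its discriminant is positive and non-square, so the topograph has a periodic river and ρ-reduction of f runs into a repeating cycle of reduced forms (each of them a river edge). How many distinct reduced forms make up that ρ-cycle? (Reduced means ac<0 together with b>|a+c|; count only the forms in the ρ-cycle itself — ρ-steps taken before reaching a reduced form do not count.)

D = 3740, ⌊√D⌋ = 61
descent: ρ → (31,12,-29)  [lands on river]
river: ρ → (-29,46,14)
river: ρ → (14,38,-41)
river: ρ → (-41,44,11)
river: ρ → (11,44,-41)
river: ρ → (-41,38,14)
river: ρ → (14,46,-29)
river: ρ → (-29,12,31)
river: ρ → (31,50,-10)
river: ρ → (-10,50,31)
ρ-cycle length = 10 (tail of 1 descent step not counted)

10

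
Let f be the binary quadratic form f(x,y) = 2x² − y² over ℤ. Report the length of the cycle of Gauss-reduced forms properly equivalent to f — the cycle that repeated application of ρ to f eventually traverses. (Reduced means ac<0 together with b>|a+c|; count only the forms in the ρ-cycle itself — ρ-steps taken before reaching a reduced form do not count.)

D = 8, ⌊√D⌋ = 2
descent: ρ → (-1,2,1)  [lands on river]
river: ρ → (1,2,-1)
ρ-cycle length = 2 (tail of 1 descent step not counted)

2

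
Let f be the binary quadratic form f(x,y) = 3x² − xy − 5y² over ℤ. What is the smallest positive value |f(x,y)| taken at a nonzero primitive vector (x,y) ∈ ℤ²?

descent: ρ → (-5,1,3)
descent: ρ → (3,5,-3)  [lands on river]
river: ρ → (-3,7,1)
river: ρ → (1,7,-3)
river: ρ → (-3,5,3)
river: ρ → (3,7,-1)
river: ρ → (-1,7,3)
closes: descent 2, river 6
min |a| on river = 1

1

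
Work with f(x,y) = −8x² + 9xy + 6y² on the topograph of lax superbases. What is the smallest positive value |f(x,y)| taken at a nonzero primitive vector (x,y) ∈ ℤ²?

river: ρ → (6,15,-2)
river: ρ → (-2,13,13)
river: ρ → (13,13,-2)
river: ρ → (-2,15,6)
river: ρ → (6,9,-8)
river: ρ → (-8,7,7)
river: ρ → (7,7,-8)
river: ρ → (-8,9,6)
closes: descent 0, river 8
min |a| on river = 2

2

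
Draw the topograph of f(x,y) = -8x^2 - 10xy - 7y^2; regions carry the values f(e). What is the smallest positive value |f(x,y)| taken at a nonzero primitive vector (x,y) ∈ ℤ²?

translate: b→-6 (≡10 mod 16), so (8,10,7)→(8,-6,5)
flip: (8,-6,5)→(5,6,8)
translate: b→-4 (≡6 mod 10), so (5,6,8)→(5,-4,7)
reduced (well bottom): (5,-4,7) with a≤c, −a<b≤a
well minimum |f| = |-5| = 5 (negative-definite)

5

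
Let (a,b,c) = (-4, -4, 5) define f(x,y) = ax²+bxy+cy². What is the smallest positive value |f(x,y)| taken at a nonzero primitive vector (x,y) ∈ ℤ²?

descent: ρ → (5,4,-4)  [lands on river]
river: ρ → (-4,4,5)
river: ρ → (5,6,-3)
river: ρ → (-3,6,5)
closes: descent 1, river 4
min |a| on river = 3

3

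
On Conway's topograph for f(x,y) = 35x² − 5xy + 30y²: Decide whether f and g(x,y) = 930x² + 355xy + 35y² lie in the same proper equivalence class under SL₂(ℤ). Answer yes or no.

D₁ = -4175, D₂ = -4175
f: flip: (35,-5,30)→(30,5,35)
f: reduced (well bottom): (30,5,35) with a≤c, −a<b≤a
g: flip: (930,355,35)→(35,-355,930)
g: translate: b→-5 (≡-355 mod 70), so (35,-355,930)→(35,-5,30)
g: flip: (35,-5,30)→(30,5,35)
g: reduced (well bottom): (30,5,35) with a≤c, −a<b≤a
reduced forms (30, 5, 35) vs (30, 5, 35) ⇒ equivalent

yes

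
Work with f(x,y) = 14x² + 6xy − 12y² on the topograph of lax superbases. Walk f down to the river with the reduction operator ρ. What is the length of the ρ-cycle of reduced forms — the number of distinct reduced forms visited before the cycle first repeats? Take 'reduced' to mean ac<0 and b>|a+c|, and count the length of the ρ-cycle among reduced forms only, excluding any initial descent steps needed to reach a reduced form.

D = 708, ⌊√D⌋ = 26
river: ρ → (-12,18,8)
river: ρ → (8,14,-16)
river: ρ → (-16,18,6)
river: ρ → (6,18,-16)
river: ρ → (-16,14,8)
river: ρ → (8,18,-12)
river: ρ → (-12,6,14)
river: ρ → (14,22,-4)
river: ρ → (-4,26,2)
river: ρ → (2,26,-4)
river: ρ → (-4,22,14)
river: ρ → (14,6,-12)
ρ-cycle length = 12 (tail of 0 descent steps not counted)

12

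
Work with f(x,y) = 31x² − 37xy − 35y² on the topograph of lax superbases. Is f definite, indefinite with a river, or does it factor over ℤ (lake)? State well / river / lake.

D = b²−4ac = (-37)² − 4·31·(-35) = 5709
D > 0 non-square ⇒ indefinite ⇒ periodic river

river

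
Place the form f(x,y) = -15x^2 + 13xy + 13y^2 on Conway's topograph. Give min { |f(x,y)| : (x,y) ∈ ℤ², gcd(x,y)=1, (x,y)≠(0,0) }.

river: ρ → (13,13,-15)
river: ρ → (-15,17,11)
river: ρ → (11,27,-5)
river: ρ → (-5,23,21)
river: ρ → (21,19,-7)
river: ρ → (-7,23,15)
river: ρ → (15,7,-15)
river: ρ → (-15,23,7)
river: ρ → (7,19,-21)
river: ρ → (-21,23,5)
river: ρ → (5,27,-11)
river: ρ → (-11,17,15)
river: ρ → (15,13,-13)
river: ρ → (-13,13,15)
river: ρ → (15,17,-11)
river: ρ → (-11,27,5)
river: ρ → (5,23,-21)
river: ρ → (-21,19,7)
river: ρ → (7,23,-15)
river: ρ → (-15,7,15)
river: ρ → (15,23,-7)
river: ρ → (-7,19,21)
river: ρ → (21,23,-5)
river: ρ → (-5,27,11)
river: ρ → (11,17,-15)
river: ρ → (-15,13,13)
closes: descent 0, river 26
min |a| on river = 5

5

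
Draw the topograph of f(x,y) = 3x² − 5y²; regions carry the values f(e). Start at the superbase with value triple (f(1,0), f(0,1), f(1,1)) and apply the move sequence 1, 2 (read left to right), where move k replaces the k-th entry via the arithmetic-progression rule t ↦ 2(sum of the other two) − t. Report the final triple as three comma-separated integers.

start (3,-5,-2) = (f(1,0),f(0,1),f(1,1))
replace slot 1: 2·((-5)+(-2)) − 3 = -17 → (-17,-5,-2)
replace slot 2: 2·((-17)+(-2)) − (-5) = -33 → (-17,-33,-2)

-17,-33,-2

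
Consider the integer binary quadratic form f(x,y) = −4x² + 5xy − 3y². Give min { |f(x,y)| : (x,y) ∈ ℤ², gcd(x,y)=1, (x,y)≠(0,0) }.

translate: b→3 (≡-5 mod 8), so (4,-5,3)→(4,3,2)
flip: (4,3,2)→(2,-3,4)
translate: b→1 (≡-3 mod 4), so (2,-3,4)→(2,1,3)
reduced (well bottom): (2,1,3) with a≤c, −a<b≤a
well minimum |f| = |-2| = 2 (negative-definite)

2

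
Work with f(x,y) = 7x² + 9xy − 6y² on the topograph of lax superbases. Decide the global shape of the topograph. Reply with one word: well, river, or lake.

D = b²−4ac = 9² − 4·7·(-6) = 249
D > 0 non-square ⇒ indefinite ⇒ periodic river

river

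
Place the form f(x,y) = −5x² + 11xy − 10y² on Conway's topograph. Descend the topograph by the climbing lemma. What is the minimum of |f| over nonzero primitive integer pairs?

translate: b→-1 (≡-11 mod 10), so (5,-11,10)→(5,-1,4)
flip: (5,-1,4)→(4,1,5)
reduced (well bottom): (4,1,5) with a≤c, −a<b≤a
well minimum |f| = |-4| = 4 (negative-definite)

4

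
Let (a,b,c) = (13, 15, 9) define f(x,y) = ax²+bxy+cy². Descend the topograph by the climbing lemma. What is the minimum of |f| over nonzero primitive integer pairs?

translate: b→-11 (≡15 mod 26), so (13,15,9)→(13,-11,7)
flip: (13,-11,7)→(7,11,13)
translate: b→-3 (≡11 mod 14), so (7,11,13)→(7,-3,9)
reduced (well bottom): (7,-3,9) with a≤c, −a<b≤a
well minimum = a = 7

7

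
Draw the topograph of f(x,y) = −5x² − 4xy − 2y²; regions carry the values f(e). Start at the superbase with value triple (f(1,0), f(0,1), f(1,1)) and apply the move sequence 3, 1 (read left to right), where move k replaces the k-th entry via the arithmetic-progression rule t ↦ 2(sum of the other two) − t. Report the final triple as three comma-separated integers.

start (-5,-2,-11) = (f(1,0),f(0,1),f(1,1))
replace slot 3: 2·((-5)+(-2)) − (-11) = -3 → (-5,-2,-3)
replace slot 1: 2·((-2)+(-3)) − (-5) = -5 → (-5,-2,-3)

-5,-2,-3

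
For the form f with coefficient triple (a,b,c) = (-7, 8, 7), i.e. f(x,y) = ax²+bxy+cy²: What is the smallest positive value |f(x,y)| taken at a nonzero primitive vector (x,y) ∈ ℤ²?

river: ρ → (7,6,-8)
river: ρ → (-8,10,5)
river: ρ → (5,10,-8)
river: ρ → (-8,6,7)
river: ρ → (7,8,-7)
river: ρ → (-7,6,8)
river: ρ → (8,10,-5)
river: ρ → (-5,10,8)
river: ρ → (8,6,-7)
river: ρ → (-7,8,7)
closes: descent 0, river 10
min |a| on river = 5

5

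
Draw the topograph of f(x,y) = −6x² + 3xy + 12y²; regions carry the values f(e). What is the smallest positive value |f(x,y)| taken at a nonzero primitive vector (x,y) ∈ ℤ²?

descent: ρ → (12,-3,-6)
descent: ρ → (-6,15,3)  [lands on river]
river: ρ → (3,15,-6)
river: ρ → (-6,9,9)
river: ρ → (9,9,-6)
closes: descent 2, river 4
min |a| on river = 3

3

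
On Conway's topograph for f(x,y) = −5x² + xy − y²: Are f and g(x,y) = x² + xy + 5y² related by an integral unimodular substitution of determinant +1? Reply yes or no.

D₁ = -19, D₂ = -19
f is negative-definite; reduce −f:
−f: flip: (5,-1,1)→(1,1,5)
−f: reduced (well bottom): (1,1,5) with a≤c, −a<b≤a
flip sign back: reduced form of f is (-1,-1,-5)
g: reduced (well bottom): (1,1,5) with a≤c, −a<b≤a
reduced forms (-1, -1, -5) vs (1, 1, 5) ⇒ inequivalent

no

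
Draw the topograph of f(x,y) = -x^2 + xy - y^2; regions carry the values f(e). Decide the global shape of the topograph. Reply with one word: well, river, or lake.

D = b²−4ac = 1² − 4·(-1)·(-1) = -3
D < 0 ⇒ definite ⇒ every region one sign ⇒ single well

well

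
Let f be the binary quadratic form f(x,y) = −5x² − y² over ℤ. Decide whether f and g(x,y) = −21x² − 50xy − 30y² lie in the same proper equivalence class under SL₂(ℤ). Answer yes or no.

D₁ = -20, D₂ = -20
f is negative-definite; reduce −f:
−f: flip: (5,0,1)→(1,0,5)
−f: reduced (well bottom): (1,0,5) with a≤c, −a<b≤a
flip sign back: reduced form of f is (-1,0,-5)
g is negative-definite; reduce −g:
−g: translate: b→8 (≡50 mod 42), so (21,50,30)→(21,8,1)
−g: flip: (21,8,1)→(1,-8,21)
−g: translate: b→0 (≡-8 mod 2), so (1,-8,21)→(1,0,5)
−g: reduced (well bottom): (1,0,5) with a≤c, −a<b≤a
flip sign back: reduced form of g is (-1,0,-5)
reduced forms (-1, 0, -5) vs (-1, 0, -5) ⇒ equivalent

yes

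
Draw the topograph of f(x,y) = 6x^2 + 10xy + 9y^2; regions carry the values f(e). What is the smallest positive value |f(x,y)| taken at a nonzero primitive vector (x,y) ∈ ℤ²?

translate: b→-2 (≡10 mod 12), so (6,10,9)→(6,-2,5)
flip: (6,-2,5)→(5,2,6)
reduced (well bottom): (5,2,6) with a≤c, −a<b≤a
well minimum = a = 5

5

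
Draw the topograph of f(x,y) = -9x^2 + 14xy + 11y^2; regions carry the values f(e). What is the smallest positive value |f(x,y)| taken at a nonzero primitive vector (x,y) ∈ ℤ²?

river: ρ → (11,8,-12)
river: ρ → (-12,16,7)
river: ρ → (7,12,-16)
river: ρ → (-16,20,3)
river: ρ → (3,22,-9)
river: ρ → (-9,14,11)
closes: descent 0, river 6
min |a| on river = 3

3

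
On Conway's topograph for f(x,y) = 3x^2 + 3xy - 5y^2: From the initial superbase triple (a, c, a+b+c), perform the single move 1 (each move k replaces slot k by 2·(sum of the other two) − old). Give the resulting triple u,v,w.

start (3,-5,1) = (f(1,0),f(0,1),f(1,1))
replace slot 1: 2·((-5)+1) − 3 = -11 → (-11,-5,1)

-11,-5,1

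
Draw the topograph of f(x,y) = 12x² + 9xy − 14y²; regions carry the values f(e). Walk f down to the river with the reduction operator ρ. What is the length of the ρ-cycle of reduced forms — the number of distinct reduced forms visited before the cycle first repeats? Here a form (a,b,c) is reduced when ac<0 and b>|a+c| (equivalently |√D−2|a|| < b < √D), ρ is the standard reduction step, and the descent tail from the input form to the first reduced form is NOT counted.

D = 753, ⌊√D⌋ = 27
river: ρ → (-14,19,7)
river: ρ → (7,23,-8)
river: ρ → (-8,25,4)
river: ρ → (4,23,-14)
river: ρ → (-14,5,13)
river: ρ → (13,21,-6)
river: ρ → (-6,27,1)
river: ρ → (1,27,-6)
river: ρ → (-6,21,13)
river: ρ → (13,5,-14)
river: ρ → (-14,23,4)
river: ρ → (4,25,-8)
river: ρ → (-8,23,7)
river: ρ → (7,19,-14)
river: ρ → (-14,9,12)
river: ρ → (12,15,-11)
river: ρ → (-11,7,16)
river: ρ → (16,25,-2)
river: ρ → (-2,27,3)
river: ρ → (3,27,-2)
river: ρ → (-2,25,16)
river: ρ → (16,7,-11)
river: ρ → (-11,15,12)
river: ρ → (12,9,-14)
ρ-cycle length = 24 (tail of 0 descent steps not counted)

24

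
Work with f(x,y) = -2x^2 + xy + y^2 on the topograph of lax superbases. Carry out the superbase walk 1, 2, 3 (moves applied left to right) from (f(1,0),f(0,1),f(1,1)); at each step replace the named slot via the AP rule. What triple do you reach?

start (-2,1,0) = (f(1,0),f(0,1),f(1,1))
replace slot 1: 2·(1+0) − (-2) = 4 → (4,1,0)
replace slot 2: 2·(4+0) − 1 = 7 → (4,7,0)
replace slot 3: 2·(4+7) − 0 = 22 → (4,7,22)

4,7,22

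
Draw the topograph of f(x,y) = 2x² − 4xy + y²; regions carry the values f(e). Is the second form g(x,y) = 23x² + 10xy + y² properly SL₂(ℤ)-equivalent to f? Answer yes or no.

D₁ = 8, D₂ = 8
river cycle of f (length 2): (1, 2, -1), (-1, 2, 1)
river cycle of g (length 2): (1, 2, -1), (-1, 2, 1)
cycles coincide ⇒ equivalent

yes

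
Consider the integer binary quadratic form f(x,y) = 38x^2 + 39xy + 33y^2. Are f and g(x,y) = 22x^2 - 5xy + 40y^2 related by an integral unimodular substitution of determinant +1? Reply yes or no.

D₁ = -3495, D₂ = -3495
f: translate: b→-37 (≡39 mod 76), so (38,39,33)→(38,-37,32)
f: flip: (38,-37,32)→(32,37,38)
f: translate: b→-27 (≡37 mod 64), so (32,37,38)→(32,-27,33)
f: reduced (well bottom): (32,-27,33) with a≤c, −a<b≤a
g: reduced (well bottom): (22,-5,40) with a≤c, −a<b≤a
reduced forms (32, -27, 33) vs (22, -5, 40) ⇒ inequivalent

no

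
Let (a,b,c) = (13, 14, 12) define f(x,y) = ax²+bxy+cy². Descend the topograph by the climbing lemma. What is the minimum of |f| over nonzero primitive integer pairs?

translate: b→-12 (≡14 mod 26), so (13,14,12)→(13,-12,11)
flip: (13,-12,11)→(11,12,13)
translate: b→-10 (≡12 mod 22), so (11,12,13)→(11,-10,12)
reduced (well bottom): (11,-10,12) with a≤c, −a<b≤a
well minimum = a = 11

11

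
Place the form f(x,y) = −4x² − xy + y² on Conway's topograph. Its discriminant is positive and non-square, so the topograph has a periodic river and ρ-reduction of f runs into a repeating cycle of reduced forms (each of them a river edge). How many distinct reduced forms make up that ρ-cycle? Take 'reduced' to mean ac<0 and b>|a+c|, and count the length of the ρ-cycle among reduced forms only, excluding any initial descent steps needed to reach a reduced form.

D = 17, ⌊√D⌋ = 4
descent: ρ → (1,3,-2)  [lands on river]
river: ρ → (-2,1,2)
river: ρ → (2,3,-1)
river: ρ → (-1,3,2)
river: ρ → (2,1,-2)
river: ρ → (-2,3,1)
ρ-cycle length = 6 (tail of 1 descent step not counted)

6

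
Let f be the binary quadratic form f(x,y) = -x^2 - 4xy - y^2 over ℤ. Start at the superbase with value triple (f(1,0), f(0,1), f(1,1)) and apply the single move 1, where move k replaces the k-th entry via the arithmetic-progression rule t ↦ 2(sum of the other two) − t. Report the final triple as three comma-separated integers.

start (-1,-1,-6) = (f(1,0),f(0,1),f(1,1))
replace slot 1: 2·((-1)+(-6)) − (-1) = -13 → (-13,-1,-6)

-13,-1,-6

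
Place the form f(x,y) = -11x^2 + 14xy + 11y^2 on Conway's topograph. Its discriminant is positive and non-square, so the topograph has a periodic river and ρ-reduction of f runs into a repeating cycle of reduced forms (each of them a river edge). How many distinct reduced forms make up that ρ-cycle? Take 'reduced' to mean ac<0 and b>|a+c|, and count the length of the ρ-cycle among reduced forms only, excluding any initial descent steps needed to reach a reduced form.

D = 680, ⌊√D⌋ = 26
river: ρ → (11,8,-14)
river: ρ → (-14,20,5)
river: ρ → (5,20,-14)
river: ρ → (-14,8,11)
river: ρ → (11,14,-11)
river: ρ → (-11,8,14)
river: ρ → (14,20,-5)
river: ρ → (-5,20,14)
river: ρ → (14,8,-11)
river: ρ → (-11,14,11)
ρ-cycle length = 10 (tail of 0 descent steps not counted)

10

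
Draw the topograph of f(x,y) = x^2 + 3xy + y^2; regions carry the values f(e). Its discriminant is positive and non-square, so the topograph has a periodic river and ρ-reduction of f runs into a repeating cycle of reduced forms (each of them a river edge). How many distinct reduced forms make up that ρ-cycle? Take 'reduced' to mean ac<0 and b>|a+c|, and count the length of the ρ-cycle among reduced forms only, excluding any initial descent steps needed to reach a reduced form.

D = 5, ⌊√D⌋ = 2
descent: ρ → (1,1,-1)  [lands on river]
river: ρ → (-1,1,1)
ρ-cycle length = 2 (tail of 1 descent step not counted)

2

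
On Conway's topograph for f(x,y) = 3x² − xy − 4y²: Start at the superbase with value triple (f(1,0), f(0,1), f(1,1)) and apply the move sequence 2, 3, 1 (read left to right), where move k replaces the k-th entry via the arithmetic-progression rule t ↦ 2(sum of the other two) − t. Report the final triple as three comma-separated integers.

start (3,-4,-2) = (f(1,0),f(0,1),f(1,1))
replace slot 2: 2·(3+(-2)) − (-4) = 6 → (3,6,-2)
replace slot 3: 2·(3+6) − (-2) = 20 → (3,6,20)
replace slot 1: 2·(6+20) − 3 = 49 → (49,6,20)

49,6,20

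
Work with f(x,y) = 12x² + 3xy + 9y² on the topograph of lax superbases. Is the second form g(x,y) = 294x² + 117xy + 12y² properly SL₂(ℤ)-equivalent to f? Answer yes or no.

D₁ = -423, D₂ = -423
f: flip: (12,3,9)→(9,-3,12)
f: reduced (well bottom): (9,-3,12) with a≤c, −a<b≤a
g: flip: (294,117,12)→(12,-117,294)
g: translate: b→3 (≡-117 mod 24), so (12,-117,294)→(12,3,9)
g: flip: (12,3,9)→(9,-3,12)
g: reduced (well bottom): (9,-3,12) with a≤c, −a<b≤a
reduced forms (9, -3, 12) vs (9, -3, 12) ⇒ equivalent

yes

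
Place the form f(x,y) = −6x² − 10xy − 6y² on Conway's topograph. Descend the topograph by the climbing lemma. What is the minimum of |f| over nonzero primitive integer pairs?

translate: b→-2 (≡10 mod 12), so (6,10,6)→(6,-2,2)
flip: (6,-2,2)→(2,2,6)
reduced (well bottom): (2,2,6) with a≤c, −a<b≤a
well minimum |f| = |-2| = 2 (negative-definite)

2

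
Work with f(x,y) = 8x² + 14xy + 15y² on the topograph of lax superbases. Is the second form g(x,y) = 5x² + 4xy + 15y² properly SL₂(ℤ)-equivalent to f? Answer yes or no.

D₁ = -284, D₂ = -284
f: translate: b→-2 (≡14 mod 16), so (8,14,15)→(8,-2,9)
f: reduced (well bottom): (8,-2,9) with a≤c, −a<b≤a
g: reduced (well bottom): (5,4,15) with a≤c, −a<b≤a
reduced forms (8, -2, 9) vs (5, 4, 15) ⇒ inequivalent

no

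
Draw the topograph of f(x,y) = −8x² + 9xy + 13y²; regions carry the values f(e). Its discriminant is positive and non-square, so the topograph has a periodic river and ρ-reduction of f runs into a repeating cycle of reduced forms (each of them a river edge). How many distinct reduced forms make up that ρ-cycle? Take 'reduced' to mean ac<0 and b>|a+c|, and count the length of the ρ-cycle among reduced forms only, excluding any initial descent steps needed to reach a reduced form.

D = 497, ⌊√D⌋ = 22
river: ρ → (13,17,-4)
river: ρ → (-4,15,17)
river: ρ → (17,19,-2)
river: ρ → (-2,21,7)
river: ρ → (7,21,-2)
river: ρ → (-2,19,17)
river: ρ → (17,15,-4)
river: ρ → (-4,17,13)
river: ρ → (13,9,-8)
river: ρ → (-8,7,14)
river: ρ → (14,21,-1)
river: ρ → (-1,21,14)
river: ρ → (14,7,-8)
river: ρ → (-8,9,13)
ρ-cycle length = 14 (tail of 0 descent steps not counted)

14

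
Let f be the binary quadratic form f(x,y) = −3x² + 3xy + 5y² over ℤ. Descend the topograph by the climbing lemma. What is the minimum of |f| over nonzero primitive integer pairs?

river: ρ → (5,7,-1)
river: ρ → (-1,7,5)
river: ρ → (5,3,-3)
river: ρ → (-3,3,5)
closes: descent 0, river 4
min |a| on river = 1

1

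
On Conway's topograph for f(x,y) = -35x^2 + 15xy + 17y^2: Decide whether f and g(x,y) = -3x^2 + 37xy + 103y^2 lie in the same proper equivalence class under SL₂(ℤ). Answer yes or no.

D₁ = 2605, D₂ = 2605
river cycle of f (length 6): (17, 19, -33), (-33, 47, 3), (3, 49, -17), (-17, 19, 33), (33, 47, -3), (-3, 49, 17)
river cycle of g (length 6): (-3, 49, 17), (17, 19, -33), (-33, 47, 3), (3, 49, -17), (-17, 19, 33), (33, 47, -3)
cycles coincide ⇒ equivalent

yes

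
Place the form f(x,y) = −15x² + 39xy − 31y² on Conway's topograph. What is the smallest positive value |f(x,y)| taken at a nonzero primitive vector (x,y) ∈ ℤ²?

translate: b→-9 (≡-39 mod 30), so (15,-39,31)→(15,-9,7)
flip: (15,-9,7)→(7,9,15)
translate: b→-5 (≡9 mod 14), so (7,9,15)→(7,-5,13)
reduced (well bottom): (7,-5,13) with a≤c, −a<b≤a
well minimum |f| = |-7| = 7 (negative-definite)

7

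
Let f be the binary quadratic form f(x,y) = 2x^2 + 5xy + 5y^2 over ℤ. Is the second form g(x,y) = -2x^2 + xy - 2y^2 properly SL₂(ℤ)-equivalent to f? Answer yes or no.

D₁ = -15, D₂ = -15
f: translate: b→1 (≡5 mod 4), so (2,5,5)→(2,1,2)
f: reduced (well bottom): (2,1,2) with a≤c, −a<b≤a
g is negative-definite; reduce −g:
−g: flip: (2,-1,2)→(2,1,2)
−g: reduced (well bottom): (2,1,2) with a≤c, −a<b≤a
flip sign back: reduced form of g is (-2,-1,-2)
reduced forms (2, 1, 2) vs (-2, -1, -2) ⇒ inequivalent

no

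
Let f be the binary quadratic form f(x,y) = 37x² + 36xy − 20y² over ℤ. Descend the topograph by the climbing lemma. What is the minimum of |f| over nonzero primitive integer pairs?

river: ρ → (-20,44,29)
river: ρ → (29,14,-35)
river: ρ → (-35,56,8)
river: ρ → (8,56,-35)
river: ρ → (-35,14,29)
river: ρ → (29,44,-20)
river: ρ → (-20,36,37)
river: ρ → (37,38,-19)
river: ρ → (-19,38,37)
river: ρ → (37,36,-20)
closes: descent 0, river 10
min |a| on river = 8

8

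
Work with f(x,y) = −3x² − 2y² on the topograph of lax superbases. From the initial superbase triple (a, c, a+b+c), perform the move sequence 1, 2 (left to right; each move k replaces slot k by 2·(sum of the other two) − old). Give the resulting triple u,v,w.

start (-3,-2,-5) = (f(1,0),f(0,1),f(1,1))
replace slot 1: 2·((-2)+(-5)) − (-3) = -11 → (-11,-2,-5)
replace slot 2: 2·((-11)+(-5)) − (-2) = -30 → (-11,-30,-5)

-11,-30,-5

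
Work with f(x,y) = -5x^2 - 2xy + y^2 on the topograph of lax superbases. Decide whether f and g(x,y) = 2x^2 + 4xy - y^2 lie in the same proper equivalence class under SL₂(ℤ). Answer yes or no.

D₁ = 24, D₂ = 24
river cycle of f (length 2): (1, 4, -2), (-2, 4, 1)
river cycle of g (length 2): (-1, 4, 2), (2, 4, -1)
cycles differ ⇒ inequivalent

no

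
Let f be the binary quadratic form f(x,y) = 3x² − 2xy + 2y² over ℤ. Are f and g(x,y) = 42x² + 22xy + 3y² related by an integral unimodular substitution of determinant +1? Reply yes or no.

D₁ = -20, D₂ = -20
f: flip: (3,-2,2)→(2,2,3)
f: reduced (well bottom): (2,2,3) with a≤c, −a<b≤a
g: flip: (42,22,3)→(3,-22,42)
g: translate: b→2 (≡-22 mod 6), so (3,-22,42)→(3,2,2)
g: flip: (3,2,2)→(2,-2,3)
g: translate: b→2 (≡-2 mod 4), so (2,-2,3)→(2,2,3)
g: reduced (well bottom): (2,2,3) with a≤c, −a<b≤a
reduced forms (2, 2, 3) vs (2, 2, 3) ⇒ equivalent

yes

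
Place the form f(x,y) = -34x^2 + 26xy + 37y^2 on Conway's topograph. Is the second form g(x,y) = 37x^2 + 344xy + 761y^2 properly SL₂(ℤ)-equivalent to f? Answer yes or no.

D₁ = 5708, D₂ = 5708
river cycle of f (length 22): (37, 48, -23), (-23, 44, 41), (41, 38, -26), (-26, 66, 13), (13, 64, -31), (-31, 60, 17), (17, 42, -58), (-58, 74, 1), (1, 74, -58), (-58, 42, 17), … (12 more)
river cycle of g (length 22): (37, 48, -23), (-23, 44, 41), (41, 38, -26), (-26, 66, 13), (13, 64, -31), (-31, 60, 17), (17, 42, -58), (-58, 74, 1), (1, 74, -58), (-58, 42, 17), … (12 more)
cycles coincide ⇒ equivalent

yes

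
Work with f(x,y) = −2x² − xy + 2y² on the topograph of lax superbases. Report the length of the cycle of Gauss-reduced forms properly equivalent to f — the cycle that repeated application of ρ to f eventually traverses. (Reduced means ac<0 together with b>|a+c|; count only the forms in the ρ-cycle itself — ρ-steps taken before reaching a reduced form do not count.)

D = 17, ⌊√D⌋ = 4
descent: ρ → (2,1,-2)  [lands on river]
river: ρ → (-2,3,1)
river: ρ → (1,3,-2)
river: ρ → (-2,1,2)
river: ρ → (2,3,-1)
river: ρ → (-1,3,2)
ρ-cycle length = 6 (tail of 1 descent step not counted)

6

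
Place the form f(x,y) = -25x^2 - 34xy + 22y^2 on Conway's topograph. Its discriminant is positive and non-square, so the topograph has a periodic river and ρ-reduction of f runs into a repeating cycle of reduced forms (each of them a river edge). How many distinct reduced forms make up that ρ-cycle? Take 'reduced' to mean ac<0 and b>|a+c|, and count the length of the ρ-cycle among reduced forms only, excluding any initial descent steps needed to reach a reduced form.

D = 3356, ⌊√D⌋ = 57
descent: ρ → (22,34,-25)  [lands on river]
river: ρ → (-25,16,31)
river: ρ → (31,46,-10)
river: ρ → (-10,54,11)
river: ρ → (11,56,-5)
river: ρ → (-5,54,22)
ρ-cycle length = 6 (tail of 1 descent step not counted)

6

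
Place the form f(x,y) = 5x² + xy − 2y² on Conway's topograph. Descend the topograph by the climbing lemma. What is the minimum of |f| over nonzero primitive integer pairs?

descent: ρ → (-2,3,4)  [lands on river]
river: ρ → (4,5,-1)
river: ρ → (-1,5,4)
river: ρ → (4,3,-2)
river: ρ → (-2,5,2)
river: ρ → (2,3,-4)
river: ρ → (-4,5,1)
river: ρ → (1,5,-4)
river: ρ → (-4,3,2)
river: ρ → (2,5,-2)
closes: descent 1, river 10
min |a| on river = 1

1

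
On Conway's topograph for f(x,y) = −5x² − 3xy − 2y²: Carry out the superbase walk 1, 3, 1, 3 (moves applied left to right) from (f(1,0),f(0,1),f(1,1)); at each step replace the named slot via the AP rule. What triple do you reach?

start (-5,-2,-10) = (f(1,0),f(0,1),f(1,1))
replace slot 1: 2·((-2)+(-10)) − (-5) = -19 → (-19,-2,-10)
replace slot 3: 2·((-19)+(-2)) − (-10) = -32 → (-19,-2,-32)
replace slot 1: 2·((-2)+(-32)) − (-19) = -49 → (-49,-2,-32)
replace slot 3: 2·((-49)+(-2)) − (-32) = -70 → (-49,-2,-70)

-49,-2,-70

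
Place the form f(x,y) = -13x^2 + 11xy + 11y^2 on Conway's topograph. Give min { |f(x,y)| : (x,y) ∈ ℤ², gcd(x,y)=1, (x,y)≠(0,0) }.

river: ρ → (11,11,-13)
river: ρ → (-13,15,9)
river: ρ → (9,21,-7)
river: ρ → (-7,21,9)
river: ρ → (9,15,-13)
river: ρ → (-13,11,11)
closes: descent 0, river 6
min |a| on river = 7

7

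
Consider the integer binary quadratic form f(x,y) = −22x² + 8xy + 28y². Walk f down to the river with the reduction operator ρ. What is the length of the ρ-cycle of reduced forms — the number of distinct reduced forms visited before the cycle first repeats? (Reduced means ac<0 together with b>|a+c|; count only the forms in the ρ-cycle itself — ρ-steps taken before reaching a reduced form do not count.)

D = 2528, ⌊√D⌋ = 50
river: ρ → (28,48,-2)
river: ρ → (-2,48,28)
river: ρ → (28,8,-22)
river: ρ → (-22,36,14)
river: ρ → (14,48,-4)
river: ρ → (-4,48,14)
river: ρ → (14,36,-22)
river: ρ → (-22,8,28)
ρ-cycle length = 8 (tail of 0 descent steps not counted)

8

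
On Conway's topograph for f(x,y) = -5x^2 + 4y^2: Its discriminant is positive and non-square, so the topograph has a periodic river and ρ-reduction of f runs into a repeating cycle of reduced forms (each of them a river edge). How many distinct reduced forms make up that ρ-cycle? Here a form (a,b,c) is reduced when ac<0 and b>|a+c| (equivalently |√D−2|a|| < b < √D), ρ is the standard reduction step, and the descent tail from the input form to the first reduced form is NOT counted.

D = 80, ⌊√D⌋ = 8
descent: ρ → (4,8,-1)  [lands on river]
river: ρ → (-1,8,4)
ρ-cycle length = 2 (tail of 1 descent step not counted)

2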